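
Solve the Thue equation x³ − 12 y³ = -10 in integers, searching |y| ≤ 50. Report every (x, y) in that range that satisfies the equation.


The equation is x³ - 12y³ = -10. For fixed y, x³ = 12·y³ − 10, so a solution requires the RHS to be a perfect cube.
Strategy: iterate y from -50 to 50, compute RHS = 12·y³ − 10, and check whether it is a (positive or negative) perfect cube.
Check small values of y:
  y = 0: RHS = -10 is not a perfect cube.
  y = 1: RHS = 2 is not a perfect cube.
  y = -1: RHS = -22 is not a perfect cube.
  y = 2: RHS = 86 is not a perfect cube.
  y = -2: RHS = -106 is not a perfect cube.
  y = 3: RHS = 314 is not a perfect cube.
  y = -3: RHS = -334 is not a perfect cube.
Continuing the search up to |y| = 50 finds no solutions either.
No (x, y) in the scanned range satisfies the equation.

No integer solutions with |y| ≤ 50.


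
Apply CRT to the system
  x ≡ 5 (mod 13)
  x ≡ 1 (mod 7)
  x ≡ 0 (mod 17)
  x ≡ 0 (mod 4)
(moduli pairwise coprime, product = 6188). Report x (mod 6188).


Product of moduli M = 13 · 7 · 17 · 4 = 6188.
Merge one congruence at a time:
  Start: x ≡ 5 (mod 13).
  Combine with x ≡ 1 (mod 7); new modulus lcm = 91.
    Write x = 5 + 13·t and substitute into x ≡ 1 (mod 7): 13·t ≡ 1 − 5 = -4 (mod 7).
    Reduce coefficients mod 7: 6·t ≡ 3 (mod 7).
    The inverse of 6 mod 7 is 6 (since 6·6 = 36 = 5·7 + 1), so t ≡ 6·3 = 18 ≡ 4 (mod 7).
    Then x = 5 + 13·4 = 57, valid modulo lcm(13, 7) = 91: x ≡ 57 (mod 91).
  Combine with x ≡ 0 (mod 17); new modulus lcm = 1547.
    Write x = 57 + 91·t and substitute into x ≡ 0 (mod 17): 91·t ≡ 0 − 57 = -57 (mod 17).
    Reduce coefficients mod 17: 6·t ≡ 11 (mod 17).
    The inverse of 6 mod 17 is 3 (since 6·3 = 18 = 1·17 + 1), so t ≡ 3·11 = 33 ≡ 16 (mod 17).
    Then x = 57 + 91·16 = 1513, valid modulo lcm(91, 17) = 1547: x ≡ 1513 (mod 1547).
  Combine with x ≡ 0 (mod 4); new modulus lcm = 6188.
    Write x = 1513 + 1547·t and substitute into x ≡ 0 (mod 4): 1547·t ≡ 0 − 1513 = -1513 (mod 4).
    Reduce coefficients mod 4: 3·t ≡ 3 (mod 4).
    The inverse of 3 mod 4 is 3 (since 3·3 = 9 = 2·4 + 1), so t ≡ 3·3 = 9 ≡ 1 (mod 4).
    Then x = 1513 + 1547·1 = 3060, valid modulo lcm(1547, 4) = 6188: x ≡ 3060 (mod 6188).
Verify against each original: 3060 mod 13 = 5, 3060 mod 7 = 1, 3060 mod 17 = 0, 3060 mod 4 = 0.

x ≡ 3060 (mod 6188).


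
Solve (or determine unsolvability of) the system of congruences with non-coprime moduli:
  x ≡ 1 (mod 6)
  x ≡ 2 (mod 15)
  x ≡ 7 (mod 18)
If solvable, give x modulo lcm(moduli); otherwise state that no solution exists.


Moduli 6, 15, 18 are not pairwise coprime, so CRT works modulo lcm(m_i) when all pairwise compatibility conditions hold.
Pairwise compatibility: gcd(m_i, m_j) must divide a_i - a_j for every pair.
Merge one congruence at a time:
  Start: x ≡ 1 (mod 6).
  Combine with x ≡ 2 (mod 15): gcd(6, 15) = 3, and 2 - 1 = 1 is NOT divisible by 3.
    ⇒ system is inconsistent (no integer solution).

No solution (the system is inconsistent).


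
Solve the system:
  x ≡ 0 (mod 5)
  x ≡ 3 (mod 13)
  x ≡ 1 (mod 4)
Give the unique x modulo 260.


Moduli 5, 13, 4 are pairwise coprime; by CRT there is a unique solution modulo M = 5 · 13 · 4 = 260.
Solve pairwise, accumulating the modulus:
  Start with x ≡ 0 (mod 5).
  Combine with x ≡ 3 (mod 13): since gcd(5, 13) = 1, we get a unique residue mod 65.
    Write x = 0 + 5·t and substitute into x ≡ 3 (mod 13): 5·t ≡ 3 − 0 = 3 (mod 13).
    The inverse of 5 mod 13 is 8 (since 5·8 = 40 = 3·13 + 1), so t ≡ 8·3 = 24 ≡ 11 (mod 13).
    Then x = 0 + 5·11 = 55, valid modulo lcm(5, 13) = 65: x ≡ 55 (mod 65).
  Combine with x ≡ 1 (mod 4): since gcd(65, 4) = 1, we get a unique residue mod 260.
    Write x = 55 + 65·t and substitute into x ≡ 1 (mod 4): 65·t ≡ 1 − 55 = -54 (mod 4).
    Reduce coefficients mod 4: 1·t ≡ 2 (mod 4).
    So t ≡ 2 (mod 4).
    Then x = 55 + 65·2 = 185, valid modulo lcm(65, 4) = 260: x ≡ 185 (mod 260).
Verify: 185 mod 5 = 0 ✓, 185 mod 13 = 3 ✓, 185 mod 4 = 1 ✓.

x ≡ 185 (mod 260).


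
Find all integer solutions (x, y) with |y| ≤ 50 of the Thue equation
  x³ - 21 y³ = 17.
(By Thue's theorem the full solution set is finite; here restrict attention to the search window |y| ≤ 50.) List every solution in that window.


The equation is x³ - 21y³ = 17. For fixed y, x³ = 21·y³ + 17, so a solution requires the RHS to be a perfect cube.
Strategy: iterate y from -50 to 50, compute RHS = 21·y³ + 17, and check whether it is a (positive or negative) perfect cube.
Check small values of y:
  y = 0: RHS = 17 is not a perfect cube.
  y = 1: RHS = 38 is not a perfect cube.
  y = -1: RHS = -4 is not a perfect cube.
  y = 2: RHS = 185 is not a perfect cube.
  y = -2: RHS = -151 is not a perfect cube.
  y = 3: RHS = 584 is not a perfect cube.
  y = -3: RHS = -550 is not a perfect cube.
Continuing the search up to |y| = 50 finds no solutions either.
No (x, y) in the scanned range satisfies the equation.

No integer solutions with |y| ≤ 50.


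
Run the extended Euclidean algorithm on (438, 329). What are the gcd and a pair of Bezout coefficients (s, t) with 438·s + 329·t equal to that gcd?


Euclidean algorithm on (438, 329) — divide until remainder is 0:
  438 = 1 · 329 + 109
  329 = 3 · 109 + 2
  109 = 54 · 2 + 1
  2 = 2 · 1 + 0
gcd(438, 329) = 1.
Track Bezout coefficients alongside the remainders: start with r₀ = 438 = a·1 + b·0 (s = 1, t = 0) and r₁ = 329 = a·0 + b·1 (s = 0, t = 1); each new remainder r_{k+1} = r_{k-1} − q_k·r_k inherits s_{k+1} = s_{k-1} − q_k·s_k, t_{k+1} = t_{k-1} − q_k·t_k, so r_k = a·s_k + b·t_k at every step:
  q = 1: r = 109, s = 1 − 1·0 = 1, t = 0 − 1·1 = -1  (check: 438·1 + 329·(-1) = 109)
  q = 3: r = 2, s = 0 − 3·1 = -3, t = 1 − 3·(-1) = 4  (check: 438·(-3) + 329·4 = 2)
  q = 54: r = 1, s = 1 − 54·(-3) = 163, t = -1 − 54·4 = -217  (check: 438·163 + 329·(-217) = 1)
The row with r = 1 (the gcd) gives the Bezout coefficients s = 163, t = -217.
Result: 438 · (163) + 329 · (-217) = 1.

gcd(438, 329) = 1; s = 163, t = -217 (check: 438·163 + 329·(-217) = 1).


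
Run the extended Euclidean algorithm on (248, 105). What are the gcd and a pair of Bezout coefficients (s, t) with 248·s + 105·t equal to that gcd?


Euclidean algorithm on (248, 105) — divide until remainder is 0:
  248 = 2 · 105 + 38
  105 = 2 · 38 + 29
  38 = 1 · 29 + 9
  29 = 3 · 9 + 2
  9 = 4 · 2 + 1
  2 = 2 · 1 + 0
gcd(248, 105) = 1.
Track Bezout coefficients alongside the remainders: start with r₀ = 248 = a·1 + b·0 (s = 1, t = 0) and r₁ = 105 = a·0 + b·1 (s = 0, t = 1); each new remainder r_{k+1} = r_{k-1} − q_k·r_k inherits s_{k+1} = s_{k-1} − q_k·s_k, t_{k+1} = t_{k-1} − q_k·t_k, so r_k = a·s_k + b·t_k at every step:
  q = 2: r = 38, s = 1 − 2·0 = 1, t = 0 − 2·1 = -2  (check: 248·1 + 105·(-2) = 38)
  q = 2: r = 29, s = 0 − 2·1 = -2, t = 1 − 2·(-2) = 5  (check: 248·(-2) + 105·5 = 29)
  q = 1: r = 9, s = 1 − 1·(-2) = 3, t = -2 − 1·5 = -7  (check: 248·3 + 105·(-7) = 9)
  q = 3: r = 2, s = -2 − 3·3 = -11, t = 5 − 3·(-7) = 26  (check: 248·(-11) + 105·26 = 2)
  q = 4: r = 1, s = 3 − 4·(-11) = 47, t = -7 − 4·26 = -111  (check: 248·47 + 105·(-111) = 1)
The row with r = 1 (the gcd) gives the Bezout coefficients s = 47, t = -111.
Result: 248 · (47) + 105 · (-111) = 1.

gcd(248, 105) = 1; s = 47, t = -111 (check: 248·47 + 105·(-111) = 1).


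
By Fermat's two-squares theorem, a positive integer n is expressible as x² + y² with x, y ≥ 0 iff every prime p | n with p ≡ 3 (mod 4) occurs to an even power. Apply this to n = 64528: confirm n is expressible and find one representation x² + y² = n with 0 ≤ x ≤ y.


Step 1: Factor n = 64528 = 2^4 · 37 · 109.
Step 2: Check the mod-4 condition on each prime factor: 2 = 2 (special); 37 ≡ 1 (mod 4), exponent 1; 109 ≡ 1 (mod 4), exponent 1.
All primes ≡ 3 (mod 4) appear to even exponent (or don't appear), so by the two-squares theorem n IS expressible as a sum of two squares.
Step 3: Build a representation. Group n = k² · m with k = 4 and m = 37 · 109 = 4033 (a product of primes ≡ 1 (mod 4)); a representation of m scales to one of n via (k·x)² + (k·y)² = k²(x² + y²). Each prime p ≡ 1 (mod 4) is itself a sum of two squares; find a² by testing p − a² for a perfect square:
  37: 37 − 1² = 36 = 6² ⇒ 37 = 1² + 6².
  109: 109 − 1² = 108, 109 − 2² = 105, 109 − 3² = 100 = 10² ⇒ 109 = 3² + 10².
  Combine using the Brahmagupta–Fibonacci identity (a² + b²)(c² + d²) = (ac − bd)² + (ad + bc)² = (ac + bd)² + (ad − bc)²:
  37 · 109 = 4033: from (1² + 6²)(3² + 10²), take (1·3 − 6·10, 1·10 + 6·3) = (3 − 60, 10 + 18) = (-57, 28); dropping signs (only squares matter) gives (57, 28); check 57² + 28² = 3249 + 784 = 4033 ✓.
  Scale by k = 4: (4·57, 4·28) = (228, 112).
Step 4: Order so x ≤ y and verify: 112² + 228² = 12544 + 51984 = 64528 = n. ✓

n = 64528 = 112² + 228² (one valid representation with x ≤ y).


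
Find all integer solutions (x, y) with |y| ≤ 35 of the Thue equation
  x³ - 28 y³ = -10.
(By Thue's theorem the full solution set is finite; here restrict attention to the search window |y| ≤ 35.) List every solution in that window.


The equation is x³ - 28y³ = -10. For fixed y, x³ = 28·y³ − 10, so a solution requires the RHS to be a perfect cube.
Strategy: iterate y from -35 to 35, compute RHS = 28·y³ − 10, and check whether it is a (positive or negative) perfect cube.
Check small values of y:
  y = 0: RHS = -10 is not a perfect cube.
  y = 1: RHS = 18 is not a perfect cube.
  y = -1: RHS = -38 is not a perfect cube.
  y = 2: RHS = 214 is not a perfect cube.
  y = -2: RHS = -234 is not a perfect cube.
  y = 3: RHS = 746 is not a perfect cube.
  y = -3: RHS = -766 is not a perfect cube.
Continuing the search up to |y| = 35 finds no solutions either.
No (x, y) in the scanned range satisfies the equation.

No integer solutions with |y| ≤ 35.


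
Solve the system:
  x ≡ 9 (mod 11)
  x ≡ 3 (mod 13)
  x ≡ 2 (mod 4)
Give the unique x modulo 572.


Moduli 11, 13, 4 are pairwise coprime; by CRT there is a unique solution modulo M = 11 · 13 · 4 = 572.
Solve pairwise, accumulating the modulus:
  Start with x ≡ 9 (mod 11).
  Combine with x ≡ 3 (mod 13): since gcd(11, 13) = 1, we get a unique residue mod 143.
    Write x = 9 + 11·t and substitute into x ≡ 3 (mod 13): 11·t ≡ 3 − 9 = -6 (mod 13).
    Reduce coefficients mod 13: 11·t ≡ 7 (mod 13).
    The inverse of 11 mod 13 is 6 (since 11·6 = 66 = 5·13 + 1), so t ≡ 6·7 = 42 ≡ 3 (mod 13).
    Then x = 9 + 11·3 = 42, valid modulo lcm(11, 13) = 143: x ≡ 42 (mod 143).
  Combine with x ≡ 2 (mod 4): since gcd(143, 4) = 1, we get a unique residue mod 572.
    Write x = 42 + 143·t and substitute into x ≡ 2 (mod 4): 143·t ≡ 2 − 42 = -40 (mod 4).
    Reduce coefficients mod 4: 3·t ≡ 0 (mod 4).
    The inverse of 3 mod 4 is 3 (since 3·3 = 9 = 2·4 + 1), so t ≡ 3·0 = 0 ≡ 0 (mod 4).
    Then x = 42 + 143·0 = 42, valid modulo lcm(143, 4) = 572: x ≡ 42 (mod 572).
Verify: 42 mod 11 = 9 ✓, 42 mod 13 = 3 ✓, 42 mod 4 = 2 ✓.

x ≡ 42 (mod 572).


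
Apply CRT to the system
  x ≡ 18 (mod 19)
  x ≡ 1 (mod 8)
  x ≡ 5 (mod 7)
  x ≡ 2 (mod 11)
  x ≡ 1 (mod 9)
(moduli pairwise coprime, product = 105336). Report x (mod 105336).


Product of moduli M = 19 · 8 · 7 · 11 · 9 = 105336.
Merge one congruence at a time:
  Start: x ≡ 18 (mod 19).
  Combine with x ≡ 1 (mod 8); new modulus lcm = 152.
    Write x = 18 + 19·t and substitute into x ≡ 1 (mod 8): 19·t ≡ 1 − 18 = -17 (mod 8).
    Reduce coefficients mod 8: 3·t ≡ 7 (mod 8).
    The inverse of 3 mod 8 is 3 (since 3·3 = 9 = 1·8 + 1), so t ≡ 3·7 = 21 ≡ 5 (mod 8).
    Then x = 18 + 19·5 = 113, valid modulo lcm(19, 8) = 152: x ≡ 113 (mod 152).
  Combine with x ≡ 5 (mod 7); new modulus lcm = 1064.
    Write x = 113 + 152·t and substitute into x ≡ 5 (mod 7): 152·t ≡ 5 − 113 = -108 (mod 7).
    Reduce coefficients mod 7: 5·t ≡ 4 (mod 7).
    The inverse of 5 mod 7 is 3 (since 5·3 = 15 = 2·7 + 1), so t ≡ 3·4 = 12 ≡ 5 (mod 7).
    Then x = 113 + 152·5 = 873, valid modulo lcm(152, 7) = 1064: x ≡ 873 (mod 1064).
  Combine with x ≡ 2 (mod 11); new modulus lcm = 11704.
    Write x = 873 + 1064·t and substitute into x ≡ 2 (mod 11): 1064·t ≡ 2 − 873 = -871 (mod 11).
    Reduce coefficients mod 11: 8·t ≡ 9 (mod 11).
    The inverse of 8 mod 11 is 7 (since 8·7 = 56 = 5·11 + 1), so t ≡ 7·9 = 63 ≡ 8 (mod 11).
    Then x = 873 + 1064·8 = 9385, valid modulo lcm(1064, 11) = 11704: x ≡ 9385 (mod 11704).
  Combine with x ≡ 1 (mod 9); new modulus lcm = 105336.
    Write x = 9385 + 11704·t and substitute into x ≡ 1 (mod 9): 11704·t ≡ 1 − 9385 = -9384 (mod 9).
    Reduce coefficients mod 9: 4·t ≡ 3 (mod 9).
    The inverse of 4 mod 9 is 7 (since 4·7 = 28 = 3·9 + 1), so t ≡ 7·3 = 21 ≡ 3 (mod 9).
    Then x = 9385 + 11704·3 = 44497, valid modulo lcm(11704, 9) = 105336: x ≡ 44497 (mod 105336).
Verify against each original: 44497 mod 19 = 18, 44497 mod 8 = 1, 44497 mod 7 = 5, 44497 mod 11 = 2, 44497 mod 9 = 1.

x ≡ 44497 (mod 105336).


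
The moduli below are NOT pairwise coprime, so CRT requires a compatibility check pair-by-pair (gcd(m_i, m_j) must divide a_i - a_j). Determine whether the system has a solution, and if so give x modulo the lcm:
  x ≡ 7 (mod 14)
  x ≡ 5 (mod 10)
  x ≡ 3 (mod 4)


Moduli 14, 10, 4 are not pairwise coprime, so CRT works modulo lcm(m_i) when all pairwise compatibility conditions hold.
Pairwise compatibility: gcd(m_i, m_j) must divide a_i - a_j for every pair.
Merge one congruence at a time:
  Start: x ≡ 7 (mod 14).
  Combine with x ≡ 5 (mod 10): gcd(14, 10) = 2; 5 - 7 = -2, which IS divisible by 2, so compatible.
    Write x = 7 + 14·t and substitute into x ≡ 5 (mod 10): 14·t ≡ 5 − 7 = -2 (mod 10).
    Divide the congruence (and modulus) by g = 2: 7·t ≡ -1 (mod 5).
    Reduce coefficients mod 5: 2·t ≡ 4 (mod 5).
    The inverse of 2 mod 5 is 3 (since 2·3 = 6 = 1·5 + 1), so t ≡ 3·4 = 12 ≡ 2 (mod 5).
    Then x = 7 + 14·2 = 35, valid modulo lcm(14, 10) = 70: x ≡ 35 (mod 70).
  Combine with x ≡ 3 (mod 4): gcd(70, 4) = 2; 3 - 35 = -32, which IS divisible by 2, so compatible.
    Write x = 35 + 70·t and substitute into x ≡ 3 (mod 4): 70·t ≡ 3 − 35 = -32 (mod 4).
    Divide the congruence (and modulus) by g = 2: 35·t ≡ -16 (mod 2).
    Reduce coefficients mod 2: 1·t ≡ 0 (mod 2).
    So t ≡ 0 (mod 2).
    Then x = 35 + 70·0 = 35, valid modulo lcm(70, 4) = 140: x ≡ 35 (mod 140).
Verify: 35 mod 14 = 7, 35 mod 10 = 5, 35 mod 4 = 3.

x ≡ 35 (mod 140).


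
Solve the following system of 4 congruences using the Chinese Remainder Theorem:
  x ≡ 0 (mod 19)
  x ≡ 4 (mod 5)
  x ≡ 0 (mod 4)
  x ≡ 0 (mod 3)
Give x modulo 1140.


Product of moduli M = 19 · 5 · 4 · 3 = 1140.
Merge one congruence at a time:
  Start: x ≡ 0 (mod 19).
  Combine with x ≡ 4 (mod 5); new modulus lcm = 95.
    Write x = 0 + 19·t and substitute into x ≡ 4 (mod 5): 19·t ≡ 4 − 0 = 4 (mod 5).
    Reduce coefficients mod 5: 4·t ≡ 4 (mod 5).
    The inverse of 4 mod 5 is 4 (since 4·4 = 16 = 3·5 + 1), so t ≡ 4·4 = 16 ≡ 1 (mod 5).
    Then x = 0 + 19·1 = 19, valid modulo lcm(19, 5) = 95: x ≡ 19 (mod 95).
  Combine with x ≡ 0 (mod 4); new modulus lcm = 380.
    Write x = 19 + 95·t and substitute into x ≡ 0 (mod 4): 95·t ≡ 0 − 19 = -19 (mod 4).
    Reduce coefficients mod 4: 3·t ≡ 1 (mod 4).
    The inverse of 3 mod 4 is 3 (since 3·3 = 9 = 2·4 + 1), so t ≡ 3·1 = 3 ≡ 3 (mod 4).
    Then x = 19 + 95·3 = 304, valid modulo lcm(95, 4) = 380: x ≡ 304 (mod 380).
  Combine with x ≡ 0 (mod 3); new modulus lcm = 1140.
    Write x = 304 + 380·t and substitute into x ≡ 0 (mod 3): 380·t ≡ 0 − 304 = -304 (mod 3).
    Reduce coefficients mod 3: 2·t ≡ 2 (mod 3).
    The inverse of 2 mod 3 is 2 (since 2·2 = 4 = 1·3 + 1), so t ≡ 2·2 = 4 ≡ 1 (mod 3).
    Then x = 304 + 380·1 = 684, valid modulo lcm(380, 3) = 1140: x ≡ 684 (mod 1140).
Verify against each original: 684 mod 19 = 0, 684 mod 5 = 4, 684 mod 4 = 0, 684 mod 3 = 0.

x ≡ 684 (mod 1140).


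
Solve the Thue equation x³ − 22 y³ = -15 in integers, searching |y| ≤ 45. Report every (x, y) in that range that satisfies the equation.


The equation is x³ - 22y³ = -15. For fixed y, x³ = 22·y³ − 15, so a solution requires the RHS to be a perfect cube.
Strategy: iterate y from -45 to 45, compute RHS = 22·y³ − 15, and check whether it is a (positive or negative) perfect cube.
Check small values of y:
  y = 0: RHS = -15 is not a perfect cube.
  y = 1: RHS = 7 is not a perfect cube.
  y = -1: RHS = -37 is not a perfect cube.
  y = 2: RHS = 161 is not a perfect cube.
  y = -2: RHS = -191 is not a perfect cube.
  y = 3: RHS = 579 is not a perfect cube.
  y = -3: RHS = -609 is not a perfect cube.
Continuing the search up to |y| = 45 finds no solutions either.
No (x, y) in the scanned range satisfies the equation.

No integer solutions with |y| ≤ 45.


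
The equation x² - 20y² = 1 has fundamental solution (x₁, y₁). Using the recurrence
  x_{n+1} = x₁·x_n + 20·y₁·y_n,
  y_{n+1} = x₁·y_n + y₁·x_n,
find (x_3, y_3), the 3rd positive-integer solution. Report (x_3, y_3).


Step 1: Find the fundamental solution (x₁, y₁) of x² - 20y² = 1.
  Expand √20 as a continued fraction. a₀ = ⌊√20⌋ = 4; iterate m_{k+1} = d_k·a_k − m_k, d_{k+1} = (20 − m_{k+1}²)/d_k, a_{k+1} = ⌊(a₀ + m_{k+1})/d_{k+1}⌋ (starting m₀ = 0, d₀ = 1), with convergents p_k = a_k·p_{k-1} + p_{k-2}, q_k = a_k·q_{k-1} + q_{k-2} (p₋₁ = 1, q₋₁ = 0):
  k = 0: a₀ = 4; p₀/q₀ = 4/1; p₀² − 20·q₀² = 16 − 20 = -4.
  k = 1: m = 4, d = 4, a = ⌊(4 + 4)/4⌋ = 2; p/q = (2·4 + 1)/(2·1 + 0) = 9/2; p² − 20·q² = 81 − 80 = 1.
  The first convergent with p² − 20·q² = 1 gives the fundamental solution (x₁, y₁) = (9, 2).
Step 2: Apply the recurrence (x_{n+1}, y_{n+1}) = (x₁x_n + 20y₁y_n, x₁y_n + y₁x_n) repeatedly.
  From (x_1, y_1) = (9, 2): x_2 = 9·9 + 20·2·2 = 161; y_2 = 9·2 + 2·9 = 36.
  From (x_2, y_2) = (161, 36): x_3 = 9·161 + 20·2·36 = 2889; y_3 = 9·36 + 2·161 = 646.
Step 3: Verify x_3² - 20·y_3² = 8346321 - 8346320 = 1 (should be 1). ✓

(x_1, y_1) = (9, 2); (x_3, y_3) = (2889, 646).


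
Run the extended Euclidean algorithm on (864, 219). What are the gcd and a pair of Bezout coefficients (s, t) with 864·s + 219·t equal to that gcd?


Euclidean algorithm on (864, 219) — divide until remainder is 0:
  864 = 3 · 219 + 207
  219 = 1 · 207 + 12
  207 = 17 · 12 + 3
  12 = 4 · 3 + 0
gcd(864, 219) = 3.
Track Bezout coefficients alongside the remainders: start with r₀ = 864 = a·1 + b·0 (s = 1, t = 0) and r₁ = 219 = a·0 + b·1 (s = 0, t = 1); each new remainder r_{k+1} = r_{k-1} − q_k·r_k inherits s_{k+1} = s_{k-1} − q_k·s_k, t_{k+1} = t_{k-1} − q_k·t_k, so r_k = a·s_k + b·t_k at every step:
  q = 3: r = 207, s = 1 − 3·0 = 1, t = 0 − 3·1 = -3  (check: 864·1 + 219·(-3) = 207)
  q = 1: r = 12, s = 0 − 1·1 = -1, t = 1 − 1·(-3) = 4  (check: 864·(-1) + 219·4 = 12)
  q = 17: r = 3, s = 1 − 17·(-1) = 18, t = -3 − 17·4 = -71  (check: 864·18 + 219·(-71) = 3)
The row with r = 3 (the gcd) gives the Bezout coefficients s = 18, t = -71.
Result: 864 · (18) + 219 · (-71) = 3.

gcd(864, 219) = 3; s = 18, t = -71 (check: 864·18 + 219·(-71) = 3).


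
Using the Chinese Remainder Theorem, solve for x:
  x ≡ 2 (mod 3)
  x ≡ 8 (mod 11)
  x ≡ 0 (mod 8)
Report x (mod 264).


Moduli 3, 11, 8 are pairwise coprime; by CRT there is a unique solution modulo M = 3 · 11 · 8 = 264.
Solve pairwise, accumulating the modulus:
  Start with x ≡ 2 (mod 3).
  Combine with x ≡ 8 (mod 11): since gcd(3, 11) = 1, we get a unique residue mod 33.
    Write x = 2 + 3·t and substitute into x ≡ 8 (mod 11): 3·t ≡ 8 − 2 = 6 (mod 11).
    The inverse of 3 mod 11 is 4 (since 3·4 = 12 = 1·11 + 1), so t ≡ 4·6 = 24 ≡ 2 (mod 11).
    Then x = 2 + 3·2 = 8, valid modulo lcm(3, 11) = 33: x ≡ 8 (mod 33).
  Combine with x ≡ 0 (mod 8): since gcd(33, 8) = 1, we get a unique residue mod 264.
    Write x = 8 + 33·t and substitute into x ≡ 0 (mod 8): 33·t ≡ 0 − 8 = -8 (mod 8).
    Reduce coefficients mod 8: 1·t ≡ 0 (mod 8).
    So t ≡ 0 (mod 8).
    Then x = 8 + 33·0 = 8, valid modulo lcm(33, 8) = 264: x ≡ 8 (mod 264).
Verify: 8 mod 3 = 2 ✓, 8 mod 11 = 8 ✓, 8 mod 8 = 0 ✓.

x ≡ 8 (mod 264).


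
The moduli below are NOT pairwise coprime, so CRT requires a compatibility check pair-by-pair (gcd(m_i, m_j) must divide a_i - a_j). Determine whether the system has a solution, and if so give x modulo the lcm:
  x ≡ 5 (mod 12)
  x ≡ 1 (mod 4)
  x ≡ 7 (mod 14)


Moduli 12, 4, 14 are not pairwise coprime, so CRT works modulo lcm(m_i) when all pairwise compatibility conditions hold.
Pairwise compatibility: gcd(m_i, m_j) must divide a_i - a_j for every pair.
Merge one congruence at a time:
  Start: x ≡ 5 (mod 12).
  Combine with x ≡ 1 (mod 4): gcd(12, 4) = 4; 1 - 5 = -4, which IS divisible by 4, so compatible.
    Write x = 5 + 12·t and substitute into x ≡ 1 (mod 4): 12·t ≡ 1 − 5 = -4 (mod 4).
    Divide the congruence (and modulus) by g = 4: 3·t ≡ -1 (mod 1).
    Modulo 1 every t works; take t = 0.
    Then x = 5 + 12·0 = 5, valid modulo lcm(12, 4) = 12: x ≡ 5 (mod 12).
  Combine with x ≡ 7 (mod 14): gcd(12, 14) = 2; 7 - 5 = 2, which IS divisible by 2, so compatible.
    Write x = 5 + 12·t and substitute into x ≡ 7 (mod 14): 12·t ≡ 7 − 5 = 2 (mod 14).
    Divide the congruence (and modulus) by g = 2: 6·t ≡ 1 (mod 7).
    The inverse of 6 mod 7 is 6 (since 6·6 = 36 = 5·7 + 1), so t ≡ 6·1 = 6 ≡ 6 (mod 7).
    Then x = 5 + 12·6 = 77, valid modulo lcm(12, 14) = 84: x ≡ 77 (mod 84).
Verify: 77 mod 12 = 5, 77 mod 4 = 1, 77 mod 14 = 7.

x ≡ 77 (mod 84).


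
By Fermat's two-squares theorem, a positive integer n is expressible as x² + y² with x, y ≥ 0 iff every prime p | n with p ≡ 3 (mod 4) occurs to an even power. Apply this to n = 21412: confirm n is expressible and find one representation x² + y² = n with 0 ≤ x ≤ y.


Step 1: Factor n = 21412 = 2^2 · 53 · 101.
Step 2: Check the mod-4 condition on each prime factor: 2 = 2 (special); 53 ≡ 1 (mod 4), exponent 1; 101 ≡ 1 (mod 4), exponent 1.
All primes ≡ 3 (mod 4) appear to even exponent (or don't appear), so by the two-squares theorem n IS expressible as a sum of two squares.
Step 3: Build a representation. Group n = k² · m with k = 2 and m = 53 · 101 = 5353 (a product of primes ≡ 1 (mod 4)); a representation of m scales to one of n via (k·x)² + (k·y)² = k²(x² + y²). Each prime p ≡ 1 (mod 4) is itself a sum of two squares; find a² by testing p − a² for a perfect square:
  53: 53 − 1² = 52, 53 − 2² = 49 = 7² ⇒ 53 = 2² + 7².
  101: 101 − 1² = 100 = 10² ⇒ 101 = 1² + 10².
  Combine using the Brahmagupta–Fibonacci identity (a² + b²)(c² + d²) = (ac − bd)² + (ad + bc)² = (ac + bd)² + (ad − bc)²:
  53 · 101 = 5353: from (2² + 7²)(1² + 10²), take (2·1 − 7·10, 2·10 + 7·1) = (2 − 70, 20 + 7) = (-68, 27); dropping signs (only squares matter) gives (68, 27); check 68² + 27² = 4624 + 729 = 5353 ✓.
  Scale by k = 2: (2·68, 2·27) = (136, 54).
Step 4: Order so x ≤ y and verify: 54² + 136² = 2916 + 18496 = 21412 = n. ✓

n = 21412 = 54² + 136² (one valid representation with x ≤ y).


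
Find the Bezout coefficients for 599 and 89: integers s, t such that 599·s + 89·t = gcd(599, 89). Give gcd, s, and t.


Euclidean algorithm on (599, 89) — divide until remainder is 0:
  599 = 6 · 89 + 65
  89 = 1 · 65 + 24
  65 = 2 · 24 + 17
  24 = 1 · 17 + 7
  17 = 2 · 7 + 3
  7 = 2 · 3 + 1
  3 = 3 · 1 + 0
gcd(599, 89) = 1.
Track Bezout coefficients alongside the remainders: start with r₀ = 599 = a·1 + b·0 (s = 1, t = 0) and r₁ = 89 = a·0 + b·1 (s = 0, t = 1); each new remainder r_{k+1} = r_{k-1} − q_k·r_k inherits s_{k+1} = s_{k-1} − q_k·s_k, t_{k+1} = t_{k-1} − q_k·t_k, so r_k = a·s_k + b·t_k at every step:
  q = 6: r = 65, s = 1 − 6·0 = 1, t = 0 − 6·1 = -6  (check: 599·1 + 89·(-6) = 65)
  q = 1: r = 24, s = 0 − 1·1 = -1, t = 1 − 1·(-6) = 7  (check: 599·(-1) + 89·7 = 24)
  q = 2: r = 17, s = 1 − 2·(-1) = 3, t = -6 − 2·7 = -20  (check: 599·3 + 89·(-20) = 17)
  q = 1: r = 7, s = -1 − 1·3 = -4, t = 7 − 1·(-20) = 27  (check: 599·(-4) + 89·27 = 7)
  q = 2: r = 3, s = 3 − 2·(-4) = 11, t = -20 − 2·27 = -74  (check: 599·11 + 89·(-74) = 3)
  q = 2: r = 1, s = -4 − 2·11 = -26, t = 27 − 2·(-74) = 175  (check: 599·(-26) + 89·175 = 1)
The row with r = 1 (the gcd) gives the Bezout coefficients s = -26, t = 175.
Result: 599 · (-26) + 89 · (175) = 1.

gcd(599, 89) = 1; s = -26, t = 175 (check: 599·(-26) + 89·175 = 1).


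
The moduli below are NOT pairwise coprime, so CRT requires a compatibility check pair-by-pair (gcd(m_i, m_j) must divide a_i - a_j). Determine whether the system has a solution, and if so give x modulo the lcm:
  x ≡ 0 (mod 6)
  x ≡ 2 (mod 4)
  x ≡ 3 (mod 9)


Moduli 6, 4, 9 are not pairwise coprime, so CRT works modulo lcm(m_i) when all pairwise compatibility conditions hold.
Pairwise compatibility: gcd(m_i, m_j) must divide a_i - a_j for every pair.
Merge one congruence at a time:
  Start: x ≡ 0 (mod 6).
  Combine with x ≡ 2 (mod 4): gcd(6, 4) = 2; 2 - 0 = 2, which IS divisible by 2, so compatible.
    Write x = 0 + 6·t and substitute into x ≡ 2 (mod 4): 6·t ≡ 2 − 0 = 2 (mod 4).
    Divide the congruence (and modulus) by g = 2: 3·t ≡ 1 (mod 2).
    Reduce coefficients mod 2: 1·t ≡ 1 (mod 2).
    So t ≡ 1 (mod 2).
    Then x = 0 + 6·1 = 6, valid modulo lcm(6, 4) = 12: x ≡ 6 (mod 12).
  Combine with x ≡ 3 (mod 9): gcd(12, 9) = 3; 3 - 6 = -3, which IS divisible by 3, so compatible.
    Write x = 6 + 12·t and substitute into x ≡ 3 (mod 9): 12·t ≡ 3 − 6 = -3 (mod 9).
    Divide the congruence (and modulus) by g = 3: 4·t ≡ -1 (mod 3).
    Reduce coefficients mod 3: 1·t ≡ 2 (mod 3).
    So t ≡ 2 (mod 3).
    Then x = 6 + 12·2 = 30, valid modulo lcm(12, 9) = 36: x ≡ 30 (mod 36).
Verify: 30 mod 6 = 0, 30 mod 4 = 2, 30 mod 9 = 3.

x ≡ 30 (mod 36).


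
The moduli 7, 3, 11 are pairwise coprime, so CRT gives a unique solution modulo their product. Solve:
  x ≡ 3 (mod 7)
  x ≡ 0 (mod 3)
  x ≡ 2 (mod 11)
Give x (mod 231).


Moduli 7, 3, 11 are pairwise coprime; by CRT there is a unique solution modulo M = 7 · 3 · 11 = 231.
Solve pairwise, accumulating the modulus:
  Start with x ≡ 3 (mod 7).
  Combine with x ≡ 0 (mod 3): since gcd(7, 3) = 1, we get a unique residue mod 21.
    Write x = 3 + 7·t and substitute into x ≡ 0 (mod 3): 7·t ≡ 0 − 3 = -3 (mod 3).
    Reduce coefficients mod 3: 1·t ≡ 0 (mod 3).
    So t ≡ 0 (mod 3).
    Then x = 3 + 7·0 = 3, valid modulo lcm(7, 3) = 21: x ≡ 3 (mod 21).
  Combine with x ≡ 2 (mod 11): since gcd(21, 11) = 1, we get a unique residue mod 231.
    Write x = 3 + 21·t and substitute into x ≡ 2 (mod 11): 21·t ≡ 2 − 3 = -1 (mod 11).
    Reduce coefficients mod 11: 10·t ≡ 10 (mod 11).
    The inverse of 10 mod 11 is 10 (since 10·10 = 100 = 9·11 + 1), so t ≡ 10·10 = 100 ≡ 1 (mod 11).
    Then x = 3 + 21·1 = 24, valid modulo lcm(21, 11) = 231: x ≡ 24 (mod 231).
Verify: 24 mod 7 = 3 ✓, 24 mod 3 = 0 ✓, 24 mod 11 = 2 ✓.

x ≡ 24 (mod 231).


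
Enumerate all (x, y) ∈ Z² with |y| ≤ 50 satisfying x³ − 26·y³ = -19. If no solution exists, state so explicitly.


The equation is x³ - 26y³ = -19. For fixed y, x³ = 26·y³ − 19, so a solution requires the RHS to be a perfect cube.
Strategy: iterate y from -50 to 50, compute RHS = 26·y³ − 19, and check whether it is a (positive or negative) perfect cube.
Check small values of y:
  y = 0: RHS = -19 is not a perfect cube.
  y = 1: RHS = 7 is not a perfect cube.
  y = -1: RHS = -45 is not a perfect cube.
  y = 2: RHS = 189 is not a perfect cube.
  y = -2: RHS = -227 is not a perfect cube.
  y = 3: RHS = 683 is not a perfect cube.
  y = -3: RHS = -721 is not a perfect cube.
Continuing the search up to |y| = 50 finds no solutions either.
No (x, y) in the scanned range satisfies the equation.

No integer solutions with |y| ≤ 50.


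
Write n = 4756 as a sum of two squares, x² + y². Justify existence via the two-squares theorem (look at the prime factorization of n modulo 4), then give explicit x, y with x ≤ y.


Step 1: Factor n = 4756 = 2^2 · 29 · 41.
Step 2: Check the mod-4 condition on each prime factor: 2 = 2 (special); 29 ≡ 1 (mod 4), exponent 1; 41 ≡ 1 (mod 4), exponent 1.
All primes ≡ 3 (mod 4) appear to even exponent (or don't appear), so by the two-squares theorem n IS expressible as a sum of two squares.
Step 3: Build a representation. Group n = k² · m with k = 2 and m = 29 · 41 = 1189 (a product of primes ≡ 1 (mod 4)); a representation of m scales to one of n via (k·x)² + (k·y)² = k²(x² + y²). Each prime p ≡ 1 (mod 4) is itself a sum of two squares; find a² by testing p − a² for a perfect square:
  29: 29 − 1² = 28, 29 − 2² = 25 = 5² ⇒ 29 = 2² + 5².
  41: 41 − 1² = 40, 41 − 2² = 37, 41 − 3² = 32, 41 − 4² = 25 = 5² ⇒ 41 = 4² + 5².
  Combine using the Brahmagupta–Fibonacci identity (a² + b²)(c² + d²) = (ac − bd)² + (ad + bc)² = (ac + bd)² + (ad − bc)²:
  29 · 41 = 1189: from (2² + 5²)(4² + 5²), take (2·4 − 5·5, 2·5 + 5·4) = (8 − 25, 10 + 20) = (-17, 30); dropping signs (only squares matter) gives (17, 30); check 17² + 30² = 289 + 900 = 1189 ✓.
  Scale by k = 2: (2·17, 2·30) = (34, 60).
Step 4: Order so x ≤ y and verify: 34² + 60² = 1156 + 3600 = 4756 = n. ✓

n = 4756 = 34² + 60² (one valid representation with x ≤ y).


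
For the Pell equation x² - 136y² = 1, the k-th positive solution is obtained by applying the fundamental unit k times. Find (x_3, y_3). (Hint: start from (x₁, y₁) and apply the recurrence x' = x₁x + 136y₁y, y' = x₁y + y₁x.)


Step 1: Find the fundamental solution (x₁, y₁) of x² - 136y² = 1.
  Expand √136 as a continued fraction. a₀ = ⌊√136⌋ = 11; iterate m_{k+1} = d_k·a_k − m_k, d_{k+1} = (136 − m_{k+1}²)/d_k, a_{k+1} = ⌊(a₀ + m_{k+1})/d_{k+1}⌋ (starting m₀ = 0, d₀ = 1), with convergents p_k = a_k·p_{k-1} + p_{k-2}, q_k = a_k·q_{k-1} + q_{k-2} (p₋₁ = 1, q₋₁ = 0):
  k = 0: a₀ = 11; p₀/q₀ = 11/1; p₀² − 136·q₀² = 121 − 136 = -15.
  k = 1: m = 11, d = 15, a = ⌊(11 + 11)/15⌋ = 1; p/q = (1·11 + 1)/(1·1 + 0) = 12/1; p² − 136·q² = 144 − 136 = 8.
  k = 2: m = 4, d = 8, a = ⌊(11 + 4)/8⌋ = 1; p/q = (1·12 + 11)/(1·1 + 1) = 23/2; p² − 136·q² = 529 − 544 = -15.
  k = 3: m = 4, d = 15, a = ⌊(11 + 4)/15⌋ = 1; p/q = (1·23 + 12)/(1·2 + 1) = 35/3; p² − 136·q² = 1225 − 1224 = 1.
  The first convergent with p² − 136·q² = 1 gives the fundamental solution (x₁, y₁) = (35, 3).
Step 2: Apply the recurrence (x_{n+1}, y_{n+1}) = (x₁x_n + 136y₁y_n, x₁y_n + y₁x_n) repeatedly.
  From (x_1, y_1) = (35, 3): x_2 = 35·35 + 136·3·3 = 2449; y_2 = 35·3 + 3·35 = 210.
  From (x_2, y_2) = (2449, 210): x_3 = 35·2449 + 136·3·210 = 171395; y_3 = 35·210 + 3·2449 = 14697.
Step 3: Verify x_3² - 136·y_3² = 29376246025 - 29376246024 = 1 (should be 1). ✓

(x_1, y_1) = (35, 3); (x_3, y_3) = (171395, 14697).


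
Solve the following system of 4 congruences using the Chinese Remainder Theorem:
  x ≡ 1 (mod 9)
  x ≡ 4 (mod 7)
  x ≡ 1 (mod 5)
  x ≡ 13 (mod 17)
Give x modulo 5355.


Product of moduli M = 9 · 7 · 5 · 17 = 5355.
Merge one congruence at a time:
  Start: x ≡ 1 (mod 9).
  Combine with x ≡ 4 (mod 7); new modulus lcm = 63.
    Write x = 1 + 9·t and substitute into x ≡ 4 (mod 7): 9·t ≡ 4 − 1 = 3 (mod 7).
    Reduce coefficients mod 7: 2·t ≡ 3 (mod 7).
    The inverse of 2 mod 7 is 4 (since 2·4 = 8 = 1·7 + 1), so t ≡ 4·3 = 12 ≡ 5 (mod 7).
    Then x = 1 + 9·5 = 46, valid modulo lcm(9, 7) = 63: x ≡ 46 (mod 63).
  Combine with x ≡ 1 (mod 5); new modulus lcm = 315.
    Write x = 46 + 63·t and substitute into x ≡ 1 (mod 5): 63·t ≡ 1 − 46 = -45 (mod 5).
    Reduce coefficients mod 5: 3·t ≡ 0 (mod 5).
    The inverse of 3 mod 5 is 2 (since 3·2 = 6 = 1·5 + 1), so t ≡ 2·0 = 0 ≡ 0 (mod 5).
    Then x = 46 + 63·0 = 46, valid modulo lcm(63, 5) = 315: x ≡ 46 (mod 315).
  Combine with x ≡ 13 (mod 17); new modulus lcm = 5355.
    Write x = 46 + 315·t and substitute into x ≡ 13 (mod 17): 315·t ≡ 13 − 46 = -33 (mod 17).
    Reduce coefficients mod 17: 9·t ≡ 1 (mod 17).
    The inverse of 9 mod 17 is 2 (since 9·2 = 18 = 1·17 + 1), so t ≡ 2·1 = 2 ≡ 2 (mod 17).
    Then x = 46 + 315·2 = 676, valid modulo lcm(315, 17) = 5355: x ≡ 676 (mod 5355).
Verify against each original: 676 mod 9 = 1, 676 mod 7 = 4, 676 mod 5 = 1, 676 mod 17 = 13.

x ≡ 676 (mod 5355).


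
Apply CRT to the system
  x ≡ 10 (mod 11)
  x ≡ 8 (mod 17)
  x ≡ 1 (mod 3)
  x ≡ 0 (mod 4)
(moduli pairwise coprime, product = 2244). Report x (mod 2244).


Product of moduli M = 11 · 17 · 3 · 4 = 2244.
Merge one congruence at a time:
  Start: x ≡ 10 (mod 11).
  Combine with x ≡ 8 (mod 17); new modulus lcm = 187.
    Write x = 10 + 11·t and substitute into x ≡ 8 (mod 17): 11·t ≡ 8 − 10 = -2 (mod 17).
    Reduce coefficients mod 17: 11·t ≡ 15 (mod 17).
    The inverse of 11 mod 17 is 14 (since 11·14 = 154 = 9·17 + 1), so t ≡ 14·15 = 210 ≡ 6 (mod 17).
    Then x = 10 + 11·6 = 76, valid modulo lcm(11, 17) = 187: x ≡ 76 (mod 187).
  Combine with x ≡ 1 (mod 3); new modulus lcm = 561.
    Write x = 76 + 187·t and substitute into x ≡ 1 (mod 3): 187·t ≡ 1 − 76 = -75 (mod 3).
    Reduce coefficients mod 3: 1·t ≡ 0 (mod 3).
    So t ≡ 0 (mod 3).
    Then x = 76 + 187·0 = 76, valid modulo lcm(187, 3) = 561: x ≡ 76 (mod 561).
  Combine with x ≡ 0 (mod 4); new modulus lcm = 2244.
    Write x = 76 + 561·t and substitute into x ≡ 0 (mod 4): 561·t ≡ 0 − 76 = -76 (mod 4).
    Reduce coefficients mod 4: 1·t ≡ 0 (mod 4).
    So t ≡ 0 (mod 4).
    Then x = 76 + 561·0 = 76, valid modulo lcm(561, 4) = 2244: x ≡ 76 (mod 2244).
Verify against each original: 76 mod 11 = 10, 76 mod 17 = 8, 76 mod 3 = 1, 76 mod 4 = 0.

x ≡ 76 (mod 2244).


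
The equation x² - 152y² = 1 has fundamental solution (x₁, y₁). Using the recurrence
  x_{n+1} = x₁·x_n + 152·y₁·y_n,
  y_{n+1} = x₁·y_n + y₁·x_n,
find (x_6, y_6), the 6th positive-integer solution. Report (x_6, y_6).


Step 1: Find the fundamental solution (x₁, y₁) of x² - 152y² = 1.
  Expand √152 as a continued fraction. a₀ = ⌊√152⌋ = 12; iterate m_{k+1} = d_k·a_k − m_k, d_{k+1} = (152 − m_{k+1}²)/d_k, a_{k+1} = ⌊(a₀ + m_{k+1})/d_{k+1}⌋ (starting m₀ = 0, d₀ = 1), with convergents p_k = a_k·p_{k-1} + p_{k-2}, q_k = a_k·q_{k-1} + q_{k-2} (p₋₁ = 1, q₋₁ = 0):
  k = 0: a₀ = 12; p₀/q₀ = 12/1; p₀² − 152·q₀² = 144 − 152 = -8.
  k = 1: m = 12, d = 8, a = ⌊(12 + 12)/8⌋ = 3; p/q = (3·12 + 1)/(3·1 + 0) = 37/3; p² − 152·q² = 1369 − 1368 = 1.
  The first convergent with p² − 152·q² = 1 gives the fundamental solution (x₁, y₁) = (37, 3).
Step 2: Apply the recurrence (x_{n+1}, y_{n+1}) = (x₁x_n + 152y₁y_n, x₁y_n + y₁x_n) repeatedly.
  From (x_1, y_1) = (37, 3): x_2 = 37·37 + 152·3·3 = 2737; y_2 = 37·3 + 3·37 = 222.
  From (x_2, y_2) = (2737, 222): x_3 = 37·2737 + 152·3·222 = 202501; y_3 = 37·222 + 3·2737 = 16425.
  From (x_3, y_3) = (202501, 16425): x_4 = 37·202501 + 152·3·16425 = 14982337; y_4 = 37·16425 + 3·202501 = 1215228.
  From (x_4, y_4) = (14982337, 1215228): x_5 = 37·14982337 + 152·3·1215228 = 1108490437; y_5 = 37·1215228 + 3·14982337 = 89910447.
  From (x_5, y_5) = (1108490437, 89910447): x_6 = 37·1108490437 + 152·3·89910447 = 82013310001; y_6 = 37·89910447 + 3·1108490437 = 6652157850.
Step 3: Verify x_6² - 152·y_6² = 6726183017320126620001 - 6726183017320126620000 = 1 (should be 1). ✓

(x_1, y_1) = (37, 3); (x_6, y_6) = (82013310001, 6652157850).


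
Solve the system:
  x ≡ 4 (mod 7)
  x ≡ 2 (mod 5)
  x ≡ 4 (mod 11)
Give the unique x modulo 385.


Moduli 7, 5, 11 are pairwise coprime; by CRT there is a unique solution modulo M = 7 · 5 · 11 = 385.
Solve pairwise, accumulating the modulus:
  Start with x ≡ 4 (mod 7).
  Combine with x ≡ 2 (mod 5): since gcd(7, 5) = 1, we get a unique residue mod 35.
    Write x = 4 + 7·t and substitute into x ≡ 2 (mod 5): 7·t ≡ 2 − 4 = -2 (mod 5).
    Reduce coefficients mod 5: 2·t ≡ 3 (mod 5).
    The inverse of 2 mod 5 is 3 (since 2·3 = 6 = 1·5 + 1), so t ≡ 3·3 = 9 ≡ 4 (mod 5).
    Then x = 4 + 7·4 = 32, valid modulo lcm(7, 5) = 35: x ≡ 32 (mod 35).
  Combine with x ≡ 4 (mod 11): since gcd(35, 11) = 1, we get a unique residue mod 385.
    Write x = 32 + 35·t and substitute into x ≡ 4 (mod 11): 35·t ≡ 4 − 32 = -28 (mod 11).
    Reduce coefficients mod 11: 2·t ≡ 5 (mod 11).
    The inverse of 2 mod 11 is 6 (since 2·6 = 12 = 1·11 + 1), so t ≡ 6·5 = 30 ≡ 8 (mod 11).
    Then x = 32 + 35·8 = 312, valid modulo lcm(35, 11) = 385: x ≡ 312 (mod 385).
Verify: 312 mod 7 = 4 ✓, 312 mod 5 = 2 ✓, 312 mod 11 = 4 ✓.

x ≡ 312 (mod 385).


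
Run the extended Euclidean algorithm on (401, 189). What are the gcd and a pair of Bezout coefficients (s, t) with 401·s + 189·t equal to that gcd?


Euclidean algorithm on (401, 189) — divide until remainder is 0:
  401 = 2 · 189 + 23
  189 = 8 · 23 + 5
  23 = 4 · 5 + 3
  5 = 1 · 3 + 2
  3 = 1 · 2 + 1
  2 = 2 · 1 + 0
gcd(401, 189) = 1.
Track Bezout coefficients alongside the remainders: start with r₀ = 401 = a·1 + b·0 (s = 1, t = 0) and r₁ = 189 = a·0 + b·1 (s = 0, t = 1); each new remainder r_{k+1} = r_{k-1} − q_k·r_k inherits s_{k+1} = s_{k-1} − q_k·s_k, t_{k+1} = t_{k-1} − q_k·t_k, so r_k = a·s_k + b·t_k at every step:
  q = 2: r = 23, s = 1 − 2·0 = 1, t = 0 − 2·1 = -2  (check: 401·1 + 189·(-2) = 23)
  q = 8: r = 5, s = 0 − 8·1 = -8, t = 1 − 8·(-2) = 17  (check: 401·(-8) + 189·17 = 5)
  q = 4: r = 3, s = 1 − 4·(-8) = 33, t = -2 − 4·17 = -70  (check: 401·33 + 189·(-70) = 3)
  q = 1: r = 2, s = -8 − 1·33 = -41, t = 17 − 1·(-70) = 87  (check: 401·(-41) + 189·87 = 2)
  q = 1: r = 1, s = 33 − 1·(-41) = 74, t = -70 − 1·87 = -157  (check: 401·74 + 189·(-157) = 1)
The row with r = 1 (the gcd) gives the Bezout coefficients s = 74, t = -157.
Result: 401 · (74) + 189 · (-157) = 1.

gcd(401, 189) = 1; s = 74, t = -157 (check: 401·74 + 189·(-157) = 1).


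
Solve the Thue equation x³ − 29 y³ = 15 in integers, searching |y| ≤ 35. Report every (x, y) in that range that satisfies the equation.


The equation is x³ - 29y³ = 15. For fixed y, x³ = 29·y³ + 15, so a solution requires the RHS to be a perfect cube.
Strategy: iterate y from -35 to 35, compute RHS = 29·y³ + 15, and check whether it is a (positive or negative) perfect cube.
Check small values of y:
  y = 0: RHS = 15 is not a perfect cube.
  y = 1: RHS = 44 is not a perfect cube.
  y = -1: RHS = -14 is not a perfect cube.
  y = 2: RHS = 247 is not a perfect cube.
  y = -2: RHS = -217 is not a perfect cube.
  y = 3: RHS = 798 is not a perfect cube.
  y = -3: RHS = -768 is not a perfect cube.
Continuing the search up to |y| = 35 finds no solutions either.
No (x, y) in the scanned range satisfies the equation.

No integer solutions with |y| ≤ 35.


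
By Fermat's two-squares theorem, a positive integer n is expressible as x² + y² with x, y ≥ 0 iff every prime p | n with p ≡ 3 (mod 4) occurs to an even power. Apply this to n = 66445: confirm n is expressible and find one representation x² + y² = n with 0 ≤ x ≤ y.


Step 1: Factor n = 66445 = 5 · 97 · 137.
Step 2: Check the mod-4 condition on each prime factor: 5 ≡ 1 (mod 4), exponent 1; 97 ≡ 1 (mod 4), exponent 1; 137 ≡ 1 (mod 4), exponent 1.
All primes ≡ 3 (mod 4) appear to even exponent (or don't appear), so by the two-squares theorem n IS expressible as a sum of two squares.
Step 3: Build a representation. Here n = 5 · 97 · 137 is a product of primes ≡ 1 (mod 4). Each prime p ≡ 1 (mod 4) is itself a sum of two squares; find a² by testing p − a² for a perfect square:
  5: 5 − 1² = 4 = 2² ⇒ 5 = 1² + 2².
  97: 97 − 1² = 96, 97 − 2² = 93, 97 − 3² = 88, 97 − 4² = 81 = 9² ⇒ 97 = 4² + 9².
  137: 137 − 1² = 136, 137 − 2² = 133, 137 − 3² = 128, 137 − 4² = 121 = 11² ⇒ 137 = 4² + 11².
  Combine using the Brahmagupta–Fibonacci identity (a² + b²)(c² + d²) = (ac − bd)² + (ad + bc)² = (ac + bd)² + (ad − bc)²:
  5 · 97 = 485: from (1² + 2²)(4² + 9²), take (1·4 − 2·9, 1·9 + 2·4) = (4 − 18, 9 + 8) = (-14, 17); dropping signs (only squares matter) gives (14, 17); check 14² + 17² = 196 + 289 = 485 ✓.
  485 · 137 = 66445: from (14² + 17²)(4² + 11²), take (14·4 − 17·11, 14·11 + 17·4) = (56 − 187, 154 + 68) = (-131, 222); dropping signs (only squares matter) gives (131, 222); check 131² + 222² = 17161 + 49284 = 66445 ✓.
Step 4: Order so x ≤ y and verify: 131² + 222² = 17161 + 49284 = 66445 = n. ✓

n = 66445 = 131² + 222² (one valid representation with x ≤ y).
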